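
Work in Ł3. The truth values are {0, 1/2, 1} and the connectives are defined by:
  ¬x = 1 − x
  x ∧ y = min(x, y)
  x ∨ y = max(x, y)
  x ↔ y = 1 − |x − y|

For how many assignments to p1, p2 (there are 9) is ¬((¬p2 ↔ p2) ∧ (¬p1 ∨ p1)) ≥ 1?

p1 = 0, p2 = 0 ↦ 1  ≥
p1 = 0, p2 = 1/2 ↦ 0  <
p1 = 0, p2 = 1 ↦ 1  ≥
p1 = 1/2, p2 = 0 ↦ 1  ≥
p1 = 1/2, p2 = 1/2 ↦ 1/2  <
p1 = 1/2, p2 = 1 ↦ 1  ≥
p1 = 1, p2 = 0 ↦ 1  ≥
p1 = 1, p2 = 1/2 ↦ 0  <
p1 = 1, p2 = 1 ↦ 1  ≥
So 6 of the 9 assignments meet the threshold.

6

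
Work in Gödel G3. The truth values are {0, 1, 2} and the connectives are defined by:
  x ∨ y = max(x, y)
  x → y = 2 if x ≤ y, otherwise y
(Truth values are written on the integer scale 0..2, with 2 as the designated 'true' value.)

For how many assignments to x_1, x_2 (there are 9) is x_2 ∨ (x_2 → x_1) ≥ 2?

8

x_1 = 0, x_2 = 0 ↦ 2  ≥
x_1 = 0, x_2 = 1 ↦ 1  <
x_1 = 0, x_2 = 2 ↦ 2  ≥
x_1 = 1, x_2 = 0 ↦ 2  ≥
x_1 = 1, x_2 = 1 ↦ 2  ≥
x_1 = 1, x_2 = 2 ↦ 2  ≥
x_1 = 2, x_2 = 0 ↦ 2  ≥
x_1 = 2, x_2 = 1 ↦ 2  ≥
x_1 = 2, x_2 = 2 ↦ 2  ≥
So 8 of the 9 assignments meet the threshold.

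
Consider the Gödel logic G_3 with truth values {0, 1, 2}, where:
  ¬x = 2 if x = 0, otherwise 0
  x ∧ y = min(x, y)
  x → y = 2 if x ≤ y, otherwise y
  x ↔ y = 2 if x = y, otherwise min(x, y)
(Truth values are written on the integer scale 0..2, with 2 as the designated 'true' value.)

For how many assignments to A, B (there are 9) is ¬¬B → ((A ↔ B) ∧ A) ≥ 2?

A = 0, B = 0 ↦ 2  ≥
A = 0, B = 1 ↦ 0  <
A = 0, B = 2 ↦ 0  <
A = 1, B = 0 ↦ 2  ≥
A = 1, B = 1 ↦ 1  <
A = 1, B = 2 ↦ 1  <
A = 2, B = 0 ↦ 2  ≥
A = 2, B = 1 ↦ 1  <
A = 2, B = 2 ↦ 2  ≥
So 4 of the 9 assignments meet the threshold.

4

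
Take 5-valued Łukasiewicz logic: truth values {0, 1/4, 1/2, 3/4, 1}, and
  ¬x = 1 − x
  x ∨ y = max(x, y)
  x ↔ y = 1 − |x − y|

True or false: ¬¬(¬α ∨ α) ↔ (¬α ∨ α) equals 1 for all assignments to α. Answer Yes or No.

Yes

α = 0 ↦ 1
α = 1/4 ↦ 1
α = 1/2 ↦ 1
α = 3/4 ↦ 1
α = 1 ↦ 1
Every assignment gives a value ≥ 1.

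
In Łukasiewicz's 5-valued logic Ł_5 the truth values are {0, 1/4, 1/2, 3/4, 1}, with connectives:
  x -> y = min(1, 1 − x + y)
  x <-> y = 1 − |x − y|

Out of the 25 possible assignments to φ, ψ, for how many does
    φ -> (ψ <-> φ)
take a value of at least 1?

value 1: 19 assignments (counts)
value 3/4: 2 assignments
value 1/2: 2 assignments
value 1/4: 1 assignment
value 0: 1 assignment
So 19 of the 25 assignments meet the threshold.

19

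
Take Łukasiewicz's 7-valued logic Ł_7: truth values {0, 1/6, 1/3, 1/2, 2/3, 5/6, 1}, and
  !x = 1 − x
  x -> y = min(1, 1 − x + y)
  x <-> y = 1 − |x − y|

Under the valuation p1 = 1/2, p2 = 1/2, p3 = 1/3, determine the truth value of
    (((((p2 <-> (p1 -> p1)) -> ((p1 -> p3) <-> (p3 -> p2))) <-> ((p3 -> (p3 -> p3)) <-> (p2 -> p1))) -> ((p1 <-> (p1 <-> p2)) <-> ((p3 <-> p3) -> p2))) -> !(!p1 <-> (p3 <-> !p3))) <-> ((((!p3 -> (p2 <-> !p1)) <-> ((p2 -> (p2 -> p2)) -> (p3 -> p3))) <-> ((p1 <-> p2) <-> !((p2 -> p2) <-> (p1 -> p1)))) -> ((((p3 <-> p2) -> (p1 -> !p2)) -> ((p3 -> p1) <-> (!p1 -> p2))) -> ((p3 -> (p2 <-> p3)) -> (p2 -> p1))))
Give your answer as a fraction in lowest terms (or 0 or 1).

1/6

p1 -> p1 = 1/2 -> 1/2 = 1
p2 <-> (p1 -> p1) = 1/2 <-> 1 = 1/2
p1 -> p3 = 1/2 -> 1/3 = 5/6
p3 -> p2 = 1/3 -> 1/2 = 1
(p1 -> p3) <-> (p3 -> p2) = 5/6 <-> 1 = 5/6
(p2 <-> (p1 -> p1)) -> ((p1 -> p3) <-> (p3 -> p2)) = 1/2 -> 5/6 = 1
p3 -> p3 = 1/3 -> 1/3 = 1
p3 -> (p3 -> p3) = 1/3 -> 1 = 1
p2 -> p1 = 1/2 -> 1/2 = 1
(p3 -> (p3 -> p3)) <-> (p2 -> p1) = 1 <-> 1 = 1
((p2 <-> (p1 -> p1)) -> ((p1 -> p3) <-> (p3 -> p2))) <-> ((p3 -> (p3 -> p3)) <-> (p2 -> p1)) = 1 <-> 1 = 1
p1 <-> p2 = 1/2 <-> 1/2 = 1
p1 <-> (p1 <-> p2) = 1/2 <-> 1 = 1/2
p3 <-> p3 = 1/3 <-> 1/3 = 1
(p3 <-> p3) -> p2 = 1 -> 1/2 = 1/2
(p1 <-> (p1 <-> p2)) <-> ((p3 <-> p3) -> p2) = 1/2 <-> 1/2 = 1
(((p2 <-> (p1 -> p1)) -> ((p1 -> p3) <-> (p3 -> p2))) <-> ((p3 -> (p3 -> p3)) <-> (p2 -> p1))) -> ((p1 <-> (p1 <-> p2)) <-> ((p3 <-> p3) -> p2)) = 1 -> 1 = 1
!p1 = !1/2 = 1/2
!p3 = !1/3 = 2/3
p3 <-> !p3 = 1/3 <-> 2/3 = 2/3
!p1 <-> (p3 <-> !p3) = 1/2 <-> 2/3 = 5/6
!(!p1 <-> (p3 <-> !p3)) = !5/6 = 1/6
((((p2 <-> (p1 -> p1)) -> ((p1 -> p3) <-> (p3 -> p2))) <-> ((p3 -> (p3 -> p3)) <-> (p2 -> p1))) -> ((p1 <-> (p1 <-> p2)) <-> ((p3 <-> p3) -> p2))) -> !(!p1 <-> (p3 <-> !p3)) = 1 -> 1/6 = 1/6
!p3 = !1/3 = 2/3
!p1 = !1/2 = 1/2
p2 <-> !p1 = 1/2 <-> 1/2 = 1
!p3 -> (p2 <-> !p1) = 2/3 -> 1 = 1
p2 -> p2 = 1/2 -> 1/2 = 1
p2 -> (p2 -> p2) = 1/2 -> 1 = 1
p3 -> p3 = 1/3 -> 1/3 = 1
(p2 -> (p2 -> p2)) -> (p3 -> p3) = 1 -> 1 = 1
(!p3 -> (p2 <-> !p1)) <-> ((p2 -> (p2 -> p2)) -> (p3 -> p3)) = 1 <-> 1 = 1
p1 <-> p2 = 1/2 <-> 1/2 = 1
p2 -> p2 = 1/2 -> 1/2 = 1
p1 -> p1 = 1/2 -> 1/2 = 1
(p2 -> p2) <-> (p1 -> p1) = 1 <-> 1 = 1
!((p2 -> p2) <-> (p1 -> p1)) = !1 = 0
(p1 <-> p2) <-> !((p2 -> p2) <-> (p1 -> p1)) = 1 <-> 0 = 0
((!p3 -> (p2 <-> !p1)) <-> ((p2 -> (p2 -> p2)) -> (p3 -> p3))) <-> ((p1 <-> p2) <-> !((p2 -> p2) <-> (p1 -> p1))) = 1 <-> 0 = 0
p3 <-> p2 = 1/3 <-> 1/2 = 5/6
!p2 = !1/2 = 1/2
p1 -> !p2 = 1/2 -> 1/2 = 1
(p3 <-> p2) -> (p1 -> !p2) = 5/6 -> 1 = 1
p3 -> p1 = 1/3 -> 1/2 = 1
!p1 = !1/2 = 1/2
!p1 -> p2 = 1/2 -> 1/2 = 1
(p3 -> p1) <-> (!p1 -> p2) = 1 <-> 1 = 1
((p3 <-> p2) -> (p1 -> !p2)) -> ((p3 -> p1) <-> (!p1 -> p2)) = 1 -> 1 = 1
p2 <-> p3 = 1/2 <-> 1/3 = 5/6
p3 -> (p2 <-> p3) = 1/3 -> 5/6 = 1
p2 -> p1 = 1/2 -> 1/2 = 1
(p3 -> (p2 <-> p3)) -> (p2 -> p1) = 1 -> 1 = 1
(((p3 <-> p2) -> (p1 -> !p2)) -> ((p3 -> p1) <-> (!p1 -> p2))) -> ((p3 -> (p2 <-> p3)) -> (p2 -> p1)) = 1 -> 1 = 1
(((!p3 -> (p2 <-> !p1)) <-> ((p2 -> (p2 -> p2)) -> (p3 -> p3))) <-> ((p1 <-> p2) <-> !((p2 -> p2) <-> (p1 -> p1)))) -> ((((p3 <-> p2) -> (p1 -> !p2)) -> ((p3 -> p1) <-> (!p1 -> p2))) -> ((p3 -> (p2 <-> p3)) -> (p2 -> p1))) = 0 -> 1 = 1
(((((p2 <-> (p1 -> p1)) -> ((p1 -> p3) <-> (p3 -> p2))) <-> ((p3 -> (p3 -> p3)) <-> (p2 -> p1))) -> ((p1 <-> (p1 <-> p2)) <-> ((p3 <-> p3) -> p2))) -> !(!p1 <-> (p3 <-> !p3))) <-> ((((!p3 -> (p2 <-> !p1)) <-> ((p2 -> (p2 -> p2)) -> (p3 -> p3))) <-> ((p1 <-> p2) <-> !((p2 -> p2) <-> (p1 -> p1)))) -> ((((p3 <-> p2) -> (p1 -> !p2)) -> ((p3 -> p1) <-> (!p1 -> p2))) -> ((p3 -> (p2 <-> p3)) -> (p2 -> p1)))) = 1/6 <-> 1 = 1/6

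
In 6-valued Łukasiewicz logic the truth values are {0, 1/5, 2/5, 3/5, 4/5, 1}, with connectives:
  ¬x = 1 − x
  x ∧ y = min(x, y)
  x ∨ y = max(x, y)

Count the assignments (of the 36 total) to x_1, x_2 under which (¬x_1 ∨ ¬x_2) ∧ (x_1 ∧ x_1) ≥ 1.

1

value 1: 1 assignment (counts)
value 4/5: 3 assignments
value 3/5: 5 assignments
value 2/5: 11 assignments
value 1/5: 9 assignments
value 0: 7 assignments
So 1 of the 36 assignments meets the threshold.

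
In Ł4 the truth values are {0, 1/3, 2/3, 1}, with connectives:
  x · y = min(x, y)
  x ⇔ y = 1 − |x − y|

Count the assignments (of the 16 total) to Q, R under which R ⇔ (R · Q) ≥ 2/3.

13

Q = 0, R = 0 ↦ 1  ≥
Q = 0, R = 1/3 ↦ 2/3  ≥
Q = 0, R = 2/3 ↦ 1/3  <
Q = 0, R = 1 ↦ 0  <
Q = 1/3, R = 0 ↦ 1  ≥
Q = 1/3, R = 1/3 ↦ 1  ≥
Q = 1/3, R = 2/3 ↦ 2/3  ≥
Q = 1/3, R = 1 ↦ 1/3  <
Q = 2/3, R = 0 ↦ 1  ≥
Q = 2/3, R = 1/3 ↦ 1  ≥
Q = 2/3, R = 2/3 ↦ 1  ≥
Q = 2/3, R = 1 ↦ 2/3  ≥
Q = 1, R = 0 ↦ 1  ≥
Q = 1, R = 1/3 ↦ 1  ≥
Q = 1, R = 2/3 ↦ 1  ≥
Q = 1, R = 1 ↦ 1  ≥
So 13 of the 16 assignments meet the threshold.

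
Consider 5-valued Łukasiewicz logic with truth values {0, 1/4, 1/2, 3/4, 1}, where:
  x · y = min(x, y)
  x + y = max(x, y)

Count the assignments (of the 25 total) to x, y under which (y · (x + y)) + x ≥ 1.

9

value 1: 9 assignments (counts)
value 3/4: 7 assignments
value 1/2: 5 assignments
value 1/4: 3 assignments
value 0: 1 assignment
So 9 of the 25 assignments meet the threshold.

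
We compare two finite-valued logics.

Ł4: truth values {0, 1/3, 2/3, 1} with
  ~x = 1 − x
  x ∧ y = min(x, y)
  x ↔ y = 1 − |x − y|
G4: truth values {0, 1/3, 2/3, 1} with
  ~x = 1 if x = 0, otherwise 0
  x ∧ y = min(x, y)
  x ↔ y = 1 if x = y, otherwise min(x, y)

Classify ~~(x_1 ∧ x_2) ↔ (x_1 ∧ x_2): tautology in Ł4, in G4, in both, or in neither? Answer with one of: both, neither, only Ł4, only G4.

only Ł4

In Ł4: every assignment gives 1 — tautology.
In G4: at x_1 = 1/3, x_2 = 1/3 the value is 1/3 — not a tautology.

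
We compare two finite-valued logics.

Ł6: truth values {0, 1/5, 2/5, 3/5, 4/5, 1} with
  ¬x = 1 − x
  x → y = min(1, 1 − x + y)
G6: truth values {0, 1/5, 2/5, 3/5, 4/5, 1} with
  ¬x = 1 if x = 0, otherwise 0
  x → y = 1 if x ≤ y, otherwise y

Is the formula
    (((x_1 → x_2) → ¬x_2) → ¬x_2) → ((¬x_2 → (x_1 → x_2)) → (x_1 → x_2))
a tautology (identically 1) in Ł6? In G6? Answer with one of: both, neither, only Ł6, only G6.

In Ł6: every assignment gives 1 — tautology.
In G6: at x_1 = 2/5, x_2 = 1/5 the value is 1/5 — not a tautology.

only Ł6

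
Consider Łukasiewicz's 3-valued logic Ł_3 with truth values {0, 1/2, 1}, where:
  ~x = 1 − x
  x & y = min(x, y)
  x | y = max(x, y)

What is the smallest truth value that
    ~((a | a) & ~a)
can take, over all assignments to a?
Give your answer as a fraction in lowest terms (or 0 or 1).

Take a = 1/2:
a | a = 1/2 | 1/2 = 1/2
~a = ~1/2 = 1/2
(a | a) & ~a = 1/2 & 1/2 = 1/2
~((a | a) & ~a) = ~1/2 = 1/2
No assignment yields a value below 1/2, so this is the minimum.

1/2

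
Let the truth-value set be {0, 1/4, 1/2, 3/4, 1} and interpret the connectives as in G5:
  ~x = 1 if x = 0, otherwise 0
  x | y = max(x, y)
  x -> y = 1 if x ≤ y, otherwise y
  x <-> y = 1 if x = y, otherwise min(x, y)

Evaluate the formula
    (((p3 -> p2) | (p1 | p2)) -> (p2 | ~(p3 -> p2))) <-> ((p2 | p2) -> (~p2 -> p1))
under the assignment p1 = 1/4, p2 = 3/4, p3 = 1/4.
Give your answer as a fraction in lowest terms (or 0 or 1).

p3 -> p2 = 1/4 -> 3/4 = 1
p1 | p2 = 1/4 | 3/4 = 3/4
(p3 -> p2) | (p1 | p2) = 1 | 3/4 = 1
p3 -> p2 = 1/4 -> 3/4 = 1
~(p3 -> p2) = ~1 = 0
p2 | ~(p3 -> p2) = 3/4 | 0 = 3/4
((p3 -> p2) | (p1 | p2)) -> (p2 | ~(p3 -> p2)) = 1 -> 3/4 = 3/4
p2 | p2 = 3/4 | 3/4 = 3/4
~p2 = ~3/4 = 0
~p2 -> p1 = 0 -> 1/4 = 1
(p2 | p2) -> (~p2 -> p1) = 3/4 -> 1 = 1
(((p3 -> p2) | (p1 | p2)) -> (p2 | ~(p3 -> p2))) <-> ((p2 | p2) -> (~p2 -> p1)) = 3/4 <-> 1 = 3/4

3/4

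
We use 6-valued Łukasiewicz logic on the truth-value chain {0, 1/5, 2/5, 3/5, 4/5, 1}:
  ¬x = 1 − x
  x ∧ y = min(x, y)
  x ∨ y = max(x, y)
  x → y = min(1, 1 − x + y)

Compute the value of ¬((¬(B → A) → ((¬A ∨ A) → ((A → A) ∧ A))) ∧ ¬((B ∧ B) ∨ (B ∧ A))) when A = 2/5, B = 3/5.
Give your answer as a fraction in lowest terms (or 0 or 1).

B → A = 3/5 → 2/5 = 4/5
¬(B → A) = ¬4/5 = 1/5
¬A = ¬2/5 = 3/5
¬A ∨ A = 3/5 ∨ 2/5 = 3/5
A → A = 2/5 → 2/5 = 1
(A → A) ∧ A = 1 ∧ 2/5 = 2/5
(¬A ∨ A) → ((A → A) ∧ A) = 3/5 → 2/5 = 4/5
¬(B → A) → ((¬A ∨ A) → ((A → A) ∧ A)) = 1/5 → 4/5 = 1
B ∧ B = 3/5 ∧ 3/5 = 3/5
B ∧ A = 3/5 ∧ 2/5 = 2/5
(B ∧ B) ∨ (B ∧ A) = 3/5 ∨ 2/5 = 3/5
¬((B ∧ B) ∨ (B ∧ A)) = ¬3/5 = 2/5
(¬(B → A) → ((¬A ∨ A) → ((A → A) ∧ A))) ∧ ¬((B ∧ B) ∨ (B ∧ A)) = 1 ∧ 2/5 = 2/5
¬((¬(B → A) → ((¬A ∨ A) → ((A → A) ∧ A))) ∧ ¬((B ∧ B) ∨ (B ∧ A))) = ¬2/5 = 3/5

3/5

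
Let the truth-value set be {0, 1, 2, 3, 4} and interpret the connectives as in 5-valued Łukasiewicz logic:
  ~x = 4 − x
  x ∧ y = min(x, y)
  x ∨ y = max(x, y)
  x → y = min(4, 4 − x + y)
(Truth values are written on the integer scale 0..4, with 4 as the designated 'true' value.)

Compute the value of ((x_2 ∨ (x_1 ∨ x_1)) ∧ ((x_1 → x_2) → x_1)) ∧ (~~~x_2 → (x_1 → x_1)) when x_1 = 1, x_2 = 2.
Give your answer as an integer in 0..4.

1

x_1 ∨ x_1 = 1 ∨ 1 = 1
x_2 ∨ (x_1 ∨ x_1) = 2 ∨ 1 = 2
x_1 → x_2 = 1 → 2 = 4
(x_1 → x_2) → x_1 = 4 → 1 = 1
(x_2 ∨ (x_1 ∨ x_1)) ∧ ((x_1 → x_2) → x_1) = 2 ∧ 1 = 1
~x_2 = ~2 = 2
~~x_2 = ~2 = 2
~~~x_2 = ~2 = 2
x_1 → x_1 = 1 → 1 = 4
~~~x_2 → (x_1 → x_1) = 2 → 4 = 4
((x_2 ∨ (x_1 ∨ x_1)) ∧ ((x_1 → x_2) → x_1)) ∧ (~~~x_2 → (x_1 → x_1)) = 1 ∧ 4 = 1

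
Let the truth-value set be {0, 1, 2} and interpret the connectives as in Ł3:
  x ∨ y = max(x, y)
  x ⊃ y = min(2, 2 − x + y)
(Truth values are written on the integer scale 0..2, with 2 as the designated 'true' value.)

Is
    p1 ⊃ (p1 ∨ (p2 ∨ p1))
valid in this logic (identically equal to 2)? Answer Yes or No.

Yes

p1 = 0, p2 = 0 ↦ 2
p1 = 0, p2 = 1 ↦ 2
p1 = 0, p2 = 2 ↦ 2
p1 = 1, p2 = 0 ↦ 2
p1 = 1, p2 = 1 ↦ 2
p1 = 1, p2 = 2 ↦ 2
p1 = 2, p2 = 0 ↦ 2
p1 = 2, p2 = 1 ↦ 2
p1 = 2, p2 = 2 ↦ 2
Every assignment gives a value ≥ 2.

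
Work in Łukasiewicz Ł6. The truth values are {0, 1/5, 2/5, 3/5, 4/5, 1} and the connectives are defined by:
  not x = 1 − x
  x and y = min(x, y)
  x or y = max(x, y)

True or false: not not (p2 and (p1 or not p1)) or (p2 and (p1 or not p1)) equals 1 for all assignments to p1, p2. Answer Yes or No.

Counterexample: take p1 = 0, p2 = 0.
not p1 = not 0 = 1
p1 or not p1 = 0 or 1 = 1
p2 and (p1 or not p1) = 0 and 1 = 0
not (p2 and (p1 or not p1)) = not 0 = 1
not not (p2 and (p1 or not p1)) = not 1 = 0
not not (p2 and (p1 or not p1)) or (p2 and (p1 or not p1)) = 0 or 0 = 0
This gives 0 ≠ 1.

No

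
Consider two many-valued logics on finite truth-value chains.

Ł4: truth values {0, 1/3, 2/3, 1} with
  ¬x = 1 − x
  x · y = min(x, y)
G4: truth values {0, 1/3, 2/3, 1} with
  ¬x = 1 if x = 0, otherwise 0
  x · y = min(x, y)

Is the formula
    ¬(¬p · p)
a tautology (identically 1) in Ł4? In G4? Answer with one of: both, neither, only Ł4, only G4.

only G4

In Ł4: at p = 1/3 the value is 2/3 — not a tautology.
In G4: every assignment gives 1 — tautology.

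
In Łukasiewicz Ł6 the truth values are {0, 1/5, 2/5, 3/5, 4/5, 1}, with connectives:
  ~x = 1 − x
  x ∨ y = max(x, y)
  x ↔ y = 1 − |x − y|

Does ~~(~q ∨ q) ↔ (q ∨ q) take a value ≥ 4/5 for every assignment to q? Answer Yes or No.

Counterexample: take q = 0.
~q = ~0 = 1
~q ∨ q = 1 ∨ 0 = 1
~(~q ∨ q) = ~1 = 0
~~(~q ∨ q) = ~0 = 1
q ∨ q = 0 ∨ 0 = 0
~~(~q ∨ q) ↔ (q ∨ q) = 1 ↔ 0 = 0
This gives 0, which is below 4/5.

No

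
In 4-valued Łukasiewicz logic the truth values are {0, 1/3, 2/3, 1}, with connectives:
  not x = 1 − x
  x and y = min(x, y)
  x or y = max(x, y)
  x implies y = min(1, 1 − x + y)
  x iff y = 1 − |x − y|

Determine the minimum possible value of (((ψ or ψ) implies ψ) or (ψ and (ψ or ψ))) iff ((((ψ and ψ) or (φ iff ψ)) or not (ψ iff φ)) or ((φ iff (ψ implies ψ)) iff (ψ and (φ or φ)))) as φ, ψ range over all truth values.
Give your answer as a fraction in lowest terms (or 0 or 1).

Take φ = 1/3, ψ = 0:
ψ or ψ = 0 or 0 = 0
(ψ or ψ) implies ψ = 0 implies 0 = 1
ψ or ψ = 0 or 0 = 0
ψ and (ψ or ψ) = 0 and 0 = 0
((ψ or ψ) implies ψ) or (ψ and (ψ or ψ)) = 1 or 0 = 1
ψ and ψ = 0 and 0 = 0
φ iff ψ = 1/3 iff 0 = 2/3
(ψ and ψ) or (φ iff ψ) = 0 or 2/3 = 2/3
ψ iff φ = 0 iff 1/3 = 2/3
not (ψ iff φ) = not 2/3 = 1/3
((ψ and ψ) or (φ iff ψ)) or not (ψ iff φ) = 2/3 or 1/3 = 2/3
ψ implies ψ = 0 implies 0 = 1
φ iff (ψ implies ψ) = 1/3 iff 1 = 1/3
φ or φ = 1/3 or 1/3 = 1/3
ψ and (φ or φ) = 0 and 1/3 = 0
(φ iff (ψ implies ψ)) iff (ψ and (φ or φ)) = 1/3 iff 0 = 2/3
(((ψ and ψ) or (φ iff ψ)) or not (ψ iff φ)) or ((φ iff (ψ implies ψ)) iff (ψ and (φ or φ))) = 2/3 or 2/3 = 2/3
(((ψ or ψ) implies ψ) or (ψ and (ψ or ψ))) iff ((((ψ and ψ) or (φ iff ψ)) or not (ψ iff φ)) or ((φ iff (ψ implies ψ)) iff (ψ and (φ or φ)))) = 1 iff 2/3 = 2/3
No assignment yields a value below 2/3, so this is the minimum.

2/3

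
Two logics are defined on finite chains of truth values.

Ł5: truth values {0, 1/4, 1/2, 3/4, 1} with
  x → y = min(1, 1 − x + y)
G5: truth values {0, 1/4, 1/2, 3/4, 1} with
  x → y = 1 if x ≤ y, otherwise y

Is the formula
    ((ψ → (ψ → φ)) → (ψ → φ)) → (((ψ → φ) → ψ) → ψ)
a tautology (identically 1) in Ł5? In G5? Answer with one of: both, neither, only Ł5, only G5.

In Ł5: every assignment gives 1 — tautology.
In G5: at φ = 0, ψ = 1/4 the value is 1/4 — not a tautology.

only Ł5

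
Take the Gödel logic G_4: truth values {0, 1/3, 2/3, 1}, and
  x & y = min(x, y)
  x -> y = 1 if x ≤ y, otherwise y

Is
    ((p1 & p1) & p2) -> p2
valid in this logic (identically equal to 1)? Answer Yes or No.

p1 = 0, p2 = 0 ↦ 1
p1 = 0, p2 = 1/3 ↦ 1
p1 = 0, p2 = 2/3 ↦ 1
p1 = 0, p2 = 1 ↦ 1
p1 = 1/3, p2 = 0 ↦ 1
p1 = 1/3, p2 = 1/3 ↦ 1
p1 = 1/3, p2 = 2/3 ↦ 1
p1 = 1/3, p2 = 1 ↦ 1
p1 = 2/3, p2 = 0 ↦ 1
p1 = 2/3, p2 = 1/3 ↦ 1
p1 = 2/3, p2 = 2/3 ↦ 1
p1 = 2/3, p2 = 1 ↦ 1
p1 = 1, p2 = 0 ↦ 1
p1 = 1, p2 = 1/3 ↦ 1
p1 = 1, p2 = 2/3 ↦ 1
p1 = 1, p2 = 1 ↦ 1
Every assignment gives a value ≥ 1.

Yes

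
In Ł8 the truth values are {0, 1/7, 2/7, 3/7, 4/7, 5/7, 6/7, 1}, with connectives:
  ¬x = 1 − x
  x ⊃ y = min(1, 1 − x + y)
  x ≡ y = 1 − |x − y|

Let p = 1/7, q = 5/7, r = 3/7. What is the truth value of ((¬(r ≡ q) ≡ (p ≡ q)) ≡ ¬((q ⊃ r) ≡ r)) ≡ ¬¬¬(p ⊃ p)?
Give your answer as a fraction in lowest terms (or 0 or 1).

4/7

r ≡ q = 3/7 ≡ 5/7 = 5/7
¬(r ≡ q) = ¬5/7 = 2/7
p ≡ q = 1/7 ≡ 5/7 = 3/7
¬(r ≡ q) ≡ (p ≡ q) = 2/7 ≡ 3/7 = 6/7
q ⊃ r = 5/7 ⊃ 3/7 = 5/7
(q ⊃ r) ≡ r = 5/7 ≡ 3/7 = 5/7
¬((q ⊃ r) ≡ r) = ¬5/7 = 2/7
(¬(r ≡ q) ≡ (p ≡ q)) ≡ ¬((q ⊃ r) ≡ r) = 6/7 ≡ 2/7 = 3/7
p ⊃ p = 1/7 ⊃ 1/7 = 1
¬(p ⊃ p) = ¬1 = 0
¬¬(p ⊃ p) = ¬0 = 1
¬¬¬(p ⊃ p) = ¬1 = 0
((¬(r ≡ q) ≡ (p ≡ q)) ≡ ¬((q ⊃ r) ≡ r)) ≡ ¬¬¬(p ⊃ p) = 3/7 ≡ 0 = 4/7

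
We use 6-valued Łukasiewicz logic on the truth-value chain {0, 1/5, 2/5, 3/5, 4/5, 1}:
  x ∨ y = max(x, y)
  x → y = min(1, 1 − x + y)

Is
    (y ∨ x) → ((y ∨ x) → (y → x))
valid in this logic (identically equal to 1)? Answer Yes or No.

No

Counterexample: take x = 0, y = 4/5.
y ∨ x = 4/5 ∨ 0 = 4/5
y ∨ x = 4/5 ∨ 0 = 4/5
y → x = 4/5 → 0 = 1/5
(y ∨ x) → (y → x) = 4/5 → 1/5 = 2/5
(y ∨ x) → ((y ∨ x) → (y → x)) = 4/5 → 2/5 = 3/5
This gives 3/5 ≠ 1.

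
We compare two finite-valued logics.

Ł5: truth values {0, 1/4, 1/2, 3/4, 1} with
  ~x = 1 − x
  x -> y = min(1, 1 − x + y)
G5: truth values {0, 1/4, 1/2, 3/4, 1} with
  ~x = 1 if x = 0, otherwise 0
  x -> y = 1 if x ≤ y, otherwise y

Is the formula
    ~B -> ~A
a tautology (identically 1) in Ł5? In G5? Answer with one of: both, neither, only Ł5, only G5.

neither

In Ł5: at A = 1/4, B = 0 the value is 3/4 — not a tautology.
In G5: at A = 1/4, B = 0 the value is 0 — not a tautology.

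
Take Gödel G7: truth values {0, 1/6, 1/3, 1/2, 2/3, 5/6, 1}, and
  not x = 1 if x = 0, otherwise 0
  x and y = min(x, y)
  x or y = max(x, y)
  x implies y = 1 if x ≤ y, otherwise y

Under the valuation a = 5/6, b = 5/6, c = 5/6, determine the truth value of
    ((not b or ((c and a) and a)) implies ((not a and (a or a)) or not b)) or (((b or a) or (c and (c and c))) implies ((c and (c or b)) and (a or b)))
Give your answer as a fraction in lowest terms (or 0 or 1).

1

not b = not 5/6 = 0
c and a = 5/6 and 5/6 = 5/6
(c and a) and a = 5/6 and 5/6 = 5/6
not b or ((c and a) and a) = 0 or 5/6 = 5/6
not a = not 5/6 = 0
a or a = 5/6 or 5/6 = 5/6
not a and (a or a) = 0 and 5/6 = 0
not b = not 5/6 = 0
(not a and (a or a)) or not b = 0 or 0 = 0
(not b or ((c and a) and a)) implies ((not a and (a or a)) or not b) = 5/6 implies 0 = 0
b or a = 5/6 or 5/6 = 5/6
c and c = 5/6 and 5/6 = 5/6
c and (c and c) = 5/6 and 5/6 = 5/6
(b or a) or (c and (c and c)) = 5/6 or 5/6 = 5/6
c or b = 5/6 or 5/6 = 5/6
c and (c or b) = 5/6 and 5/6 = 5/6
a or b = 5/6 or 5/6 = 5/6
(c and (c or b)) and (a or b) = 5/6 and 5/6 = 5/6
((b or a) or (c and (c and c))) implies ((c and (c or b)) and (a or b)) = 5/6 implies 5/6 = 1
((not b or ((c and a) and a)) implies ((not a and (a or a)) or not b)) or (((b or a) or (c and (c and c))) implies ((c and (c or b)) and (a or b))) = 0 or 1 = 1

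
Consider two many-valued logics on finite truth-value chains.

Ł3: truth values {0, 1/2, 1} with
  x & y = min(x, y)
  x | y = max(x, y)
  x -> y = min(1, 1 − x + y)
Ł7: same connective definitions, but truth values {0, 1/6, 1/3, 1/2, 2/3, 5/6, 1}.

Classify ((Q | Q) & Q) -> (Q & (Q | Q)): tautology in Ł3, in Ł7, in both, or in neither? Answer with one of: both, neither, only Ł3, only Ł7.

In Ł3: every assignment gives 1 — tautology.
In Ł7: every assignment gives 1 — tautology.

both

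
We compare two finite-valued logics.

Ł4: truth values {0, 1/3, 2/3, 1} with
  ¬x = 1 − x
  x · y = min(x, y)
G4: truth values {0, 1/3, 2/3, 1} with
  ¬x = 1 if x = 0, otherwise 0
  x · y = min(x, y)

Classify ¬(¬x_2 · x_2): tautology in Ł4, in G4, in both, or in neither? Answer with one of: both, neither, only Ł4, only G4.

only G4

In Ł4: at x_2 = 1/3 the value is 2/3 — not a tautology.
In G4: every assignment gives 1 — tautology.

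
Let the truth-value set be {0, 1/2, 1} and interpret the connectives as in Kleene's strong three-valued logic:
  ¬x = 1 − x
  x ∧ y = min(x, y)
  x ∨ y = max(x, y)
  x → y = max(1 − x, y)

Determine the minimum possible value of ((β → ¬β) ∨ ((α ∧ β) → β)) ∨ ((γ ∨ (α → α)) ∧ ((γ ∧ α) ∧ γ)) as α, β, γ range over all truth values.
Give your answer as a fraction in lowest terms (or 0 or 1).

Take α = 1/2, β = 1/2, γ = 0:
¬β = ¬1/2 = 1/2
β → ¬β = 1/2 → 1/2 = 1/2
α ∧ β = 1/2 ∧ 1/2 = 1/2
(α ∧ β) → β = 1/2 → 1/2 = 1/2
(β → ¬β) ∨ ((α ∧ β) → β) = 1/2 ∨ 1/2 = 1/2
α → α = 1/2 → 1/2 = 1/2
γ ∨ (α → α) = 0 ∨ 1/2 = 1/2
γ ∧ α = 0 ∧ 1/2 = 0
(γ ∧ α) ∧ γ = 0 ∧ 0 = 0
(γ ∨ (α → α)) ∧ ((γ ∧ α) ∧ γ) = 1/2 ∧ 0 = 0
((β → ¬β) ∨ ((α ∧ β) → β)) ∨ ((γ ∨ (α → α)) ∧ ((γ ∧ α) ∧ γ)) = 1/2 ∨ 0 = 1/2
No assignment yields a value below 1/2, so this is the minimum.

1/2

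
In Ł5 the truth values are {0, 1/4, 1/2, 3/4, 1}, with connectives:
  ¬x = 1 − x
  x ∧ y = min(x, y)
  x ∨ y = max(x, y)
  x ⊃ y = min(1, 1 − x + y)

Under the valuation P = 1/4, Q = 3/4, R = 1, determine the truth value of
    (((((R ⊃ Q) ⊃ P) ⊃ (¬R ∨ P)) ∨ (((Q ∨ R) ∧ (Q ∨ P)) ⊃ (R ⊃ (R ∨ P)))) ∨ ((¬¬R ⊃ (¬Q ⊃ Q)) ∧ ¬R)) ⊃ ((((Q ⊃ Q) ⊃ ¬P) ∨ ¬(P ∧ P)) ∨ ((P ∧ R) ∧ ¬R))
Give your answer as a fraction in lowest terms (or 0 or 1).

R ⊃ Q = 1 ⊃ 3/4 = 3/4
(R ⊃ Q) ⊃ P = 3/4 ⊃ 1/4 = 1/2
¬R = ¬1 = 0
¬R ∨ P = 0 ∨ 1/4 = 1/4
((R ⊃ Q) ⊃ P) ⊃ (¬R ∨ P) = 1/2 ⊃ 1/4 = 3/4
Q ∨ R = 3/4 ∨ 1 = 1
Q ∨ P = 3/4 ∨ 1/4 = 3/4
(Q ∨ R) ∧ (Q ∨ P) = 1 ∧ 3/4 = 3/4
R ∨ P = 1 ∨ 1/4 = 1
R ⊃ (R ∨ P) = 1 ⊃ 1 = 1
((Q ∨ R) ∧ (Q ∨ P)) ⊃ (R ⊃ (R ∨ P)) = 3/4 ⊃ 1 = 1
(((R ⊃ Q) ⊃ P) ⊃ (¬R ∨ P)) ∨ (((Q ∨ R) ∧ (Q ∨ P)) ⊃ (R ⊃ (R ∨ P))) = 3/4 ∨ 1 = 1
¬R = ¬1 = 0
¬¬R = ¬0 = 1
¬Q = ¬3/4 = 1/4
¬Q ⊃ Q = 1/4 ⊃ 3/4 = 1
¬¬R ⊃ (¬Q ⊃ Q) = 1 ⊃ 1 = 1
¬R = ¬1 = 0
(¬¬R ⊃ (¬Q ⊃ Q)) ∧ ¬R = 1 ∧ 0 = 0
((((R ⊃ Q) ⊃ P) ⊃ (¬R ∨ P)) ∨ (((Q ∨ R) ∧ (Q ∨ P)) ⊃ (R ⊃ (R ∨ P)))) ∨ ((¬¬R ⊃ (¬Q ⊃ Q)) ∧ ¬R) = 1 ∨ 0 = 1
Q ⊃ Q = 3/4 ⊃ 3/4 = 1
¬P = ¬1/4 = 3/4
(Q ⊃ Q) ⊃ ¬P = 1 ⊃ 3/4 = 3/4
P ∧ P = 1/4 ∧ 1/4 = 1/4
¬(P ∧ P) = ¬1/4 = 3/4
((Q ⊃ Q) ⊃ ¬P) ∨ ¬(P ∧ P) = 3/4 ∨ 3/4 = 3/4
P ∧ R = 1/4 ∧ 1 = 1/4
¬R = ¬1 = 0
(P ∧ R) ∧ ¬R = 1/4 ∧ 0 = 0
(((Q ⊃ Q) ⊃ ¬P) ∨ ¬(P ∧ P)) ∨ ((P ∧ R) ∧ ¬R) = 3/4 ∨ 0 = 3/4
(((((R ⊃ Q) ⊃ P) ⊃ (¬R ∨ P)) ∨ (((Q ∨ R) ∧ (Q ∨ P)) ⊃ (R ⊃ (R ∨ P)))) ∨ ((¬¬R ⊃ (¬Q ⊃ Q)) ∧ ¬R)) ⊃ ((((Q ⊃ Q) ⊃ ¬P) ∨ ¬(P ∧ P)) ∨ ((P ∧ R) ∧ ¬R)) = 1 ⊃ 3/4 = 3/4

3/4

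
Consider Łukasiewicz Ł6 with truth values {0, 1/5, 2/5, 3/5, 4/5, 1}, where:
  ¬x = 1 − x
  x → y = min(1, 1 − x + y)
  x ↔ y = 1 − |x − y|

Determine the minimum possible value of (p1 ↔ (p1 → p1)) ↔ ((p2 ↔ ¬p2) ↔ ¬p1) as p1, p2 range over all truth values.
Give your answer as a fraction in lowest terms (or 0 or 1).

Take p1 = 0, p2 = 2/5:
p1 → p1 = 0 → 0 = 1
p1 ↔ (p1 → p1) = 0 ↔ 1 = 0
¬p2 = ¬2/5 = 3/5
p2 ↔ ¬p2 = 2/5 ↔ 3/5 = 4/5
¬p1 = ¬0 = 1
(p2 ↔ ¬p2) ↔ ¬p1 = 4/5 ↔ 1 = 4/5
(p1 ↔ (p1 → p1)) ↔ ((p2 ↔ ¬p2) ↔ ¬p1) = 0 ↔ 4/5 = 1/5
No assignment yields a value below 1/5, so this is the minimum.

1/5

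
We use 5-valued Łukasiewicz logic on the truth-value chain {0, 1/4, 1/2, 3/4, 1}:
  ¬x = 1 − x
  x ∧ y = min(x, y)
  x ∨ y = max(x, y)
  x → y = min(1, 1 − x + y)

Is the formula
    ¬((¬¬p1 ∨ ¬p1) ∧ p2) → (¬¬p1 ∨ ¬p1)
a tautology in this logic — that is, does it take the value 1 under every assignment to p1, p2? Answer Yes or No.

Counterexample: take p1 = 1/4, p2 = 0.
¬p1 = ¬1/4 = 3/4
¬¬p1 = ¬3/4 = 1/4
¬p1 = ¬1/4 = 3/4
¬¬p1 ∨ ¬p1 = 1/4 ∨ 3/4 = 3/4
(¬¬p1 ∨ ¬p1) ∧ p2 = 3/4 ∧ 0 = 0
¬((¬¬p1 ∨ ¬p1) ∧ p2) = ¬0 = 1
¬((¬¬p1 ∨ ¬p1) ∧ p2) → (¬¬p1 ∨ ¬p1) = 1 → 3/4 = 3/4
This gives 3/4 ≠ 1.

No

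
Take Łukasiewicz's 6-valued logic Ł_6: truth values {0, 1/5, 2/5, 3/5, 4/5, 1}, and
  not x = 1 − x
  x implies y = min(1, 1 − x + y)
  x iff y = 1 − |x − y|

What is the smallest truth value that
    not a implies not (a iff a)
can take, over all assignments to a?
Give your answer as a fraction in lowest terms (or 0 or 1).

0

Take a = 0:
not a = not 0 = 1
a iff a = 0 iff 0 = 1
not (a iff a) = not 1 = 0
not a implies not (a iff a) = 1 implies 0 = 0
No assignment yields a value below 0, so this is the minimum.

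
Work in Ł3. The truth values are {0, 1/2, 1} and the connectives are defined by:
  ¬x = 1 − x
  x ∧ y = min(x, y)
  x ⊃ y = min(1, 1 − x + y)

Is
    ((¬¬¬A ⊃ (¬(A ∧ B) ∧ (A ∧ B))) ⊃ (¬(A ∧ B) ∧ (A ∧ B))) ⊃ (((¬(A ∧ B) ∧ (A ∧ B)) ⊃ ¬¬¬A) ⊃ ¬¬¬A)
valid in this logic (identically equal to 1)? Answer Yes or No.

Yes

A = 0, B = 0 ↦ 1
A = 0, B = 1/2 ↦ 1
A = 0, B = 1 ↦ 1
A = 1/2, B = 0 ↦ 1
A = 1/2, B = 1/2 ↦ 1
A = 1/2, B = 1 ↦ 1
A = 1, B = 0 ↦ 1
A = 1, B = 1/2 ↦ 1
A = 1, B = 1 ↦ 1
Every assignment gives a value ≥ 1.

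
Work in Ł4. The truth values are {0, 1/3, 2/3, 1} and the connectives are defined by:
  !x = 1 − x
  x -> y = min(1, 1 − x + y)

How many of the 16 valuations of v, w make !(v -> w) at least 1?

1

v = 0, w = 0 ↦ 0  <
v = 0, w = 1/3 ↦ 0  <
v = 0, w = 2/3 ↦ 0  <
v = 0, w = 1 ↦ 0  <
v = 1/3, w = 0 ↦ 1/3  <
v = 1/3, w = 1/3 ↦ 0  <
v = 1/3, w = 2/3 ↦ 0  <
v = 1/3, w = 1 ↦ 0  <
v = 2/3, w = 0 ↦ 2/3  <
v = 2/3, w = 1/3 ↦ 1/3  <
v = 2/3, w = 2/3 ↦ 0  <
v = 2/3, w = 1 ↦ 0  <
v = 1, w = 0 ↦ 1  ≥
v = 1, w = 1/3 ↦ 2/3  <
v = 1, w = 2/3 ↦ 1/3  <
v = 1, w = 1 ↦ 0  <
So 1 of the 16 assignments meets the threshold.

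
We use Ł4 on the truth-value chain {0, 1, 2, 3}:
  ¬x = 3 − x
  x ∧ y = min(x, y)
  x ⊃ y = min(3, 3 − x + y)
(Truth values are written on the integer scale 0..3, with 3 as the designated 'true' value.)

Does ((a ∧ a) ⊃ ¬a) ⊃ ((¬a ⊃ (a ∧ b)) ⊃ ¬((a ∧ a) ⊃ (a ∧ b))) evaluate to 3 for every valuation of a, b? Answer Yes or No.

No

Counterexample: take a = 1, b = 1.
a ∧ a = 1 ∧ 1 = 1
¬a = ¬1 = 2
(a ∧ a) ⊃ ¬a = 1 ⊃ 2 = 3
¬a = ¬1 = 2
a ∧ b = 1 ∧ 1 = 1
¬a ⊃ (a ∧ b) = 2 ⊃ 1 = 2
a ∧ a = 1 ∧ 1 = 1
(a ∧ a) ⊃ (a ∧ b) = 1 ⊃ 1 = 3
¬((a ∧ a) ⊃ (a ∧ b)) = ¬3 = 0
(¬a ⊃ (a ∧ b)) ⊃ ¬((a ∧ a) ⊃ (a ∧ b)) = 2 ⊃ 0 = 1
((a ∧ a) ⊃ ¬a) ⊃ ((¬a ⊃ (a ∧ b)) ⊃ ¬((a ∧ a) ⊃ (a ∧ b))) = 3 ⊃ 1 = 1
This gives 1 ≠ 3.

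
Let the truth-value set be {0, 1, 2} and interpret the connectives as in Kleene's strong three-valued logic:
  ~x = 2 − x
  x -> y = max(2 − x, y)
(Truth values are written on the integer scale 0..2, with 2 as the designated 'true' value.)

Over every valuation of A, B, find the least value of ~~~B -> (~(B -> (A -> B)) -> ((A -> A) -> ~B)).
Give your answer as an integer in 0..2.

Take A = 1, B = 1:
~B = ~1 = 1
~~B = ~1 = 1
~~~B = ~1 = 1
A -> B = 1 -> 1 = 1
B -> (A -> B) = 1 -> 1 = 1
~(B -> (A -> B)) = ~1 = 1
A -> A = 1 -> 1 = 1
~B = ~1 = 1
(A -> A) -> ~B = 1 -> 1 = 1
~(B -> (A -> B)) -> ((A -> A) -> ~B) = 1 -> 1 = 1
~~~B -> (~(B -> (A -> B)) -> ((A -> A) -> ~B)) = 1 -> 1 = 1
No assignment yields a value below 1, so this is the minimum.

1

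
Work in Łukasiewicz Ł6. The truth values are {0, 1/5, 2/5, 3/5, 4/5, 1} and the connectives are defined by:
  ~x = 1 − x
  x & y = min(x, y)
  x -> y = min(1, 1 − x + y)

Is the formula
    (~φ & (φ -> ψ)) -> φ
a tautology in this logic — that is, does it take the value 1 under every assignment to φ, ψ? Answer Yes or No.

Counterexample: take φ = 0, ψ = 0.
~φ = ~0 = 1
φ -> ψ = 0 -> 0 = 1
~φ & (φ -> ψ) = 1 & 1 = 1
(~φ & (φ -> ψ)) -> φ = 1 -> 0 = 0
This gives 0 ≠ 1.

No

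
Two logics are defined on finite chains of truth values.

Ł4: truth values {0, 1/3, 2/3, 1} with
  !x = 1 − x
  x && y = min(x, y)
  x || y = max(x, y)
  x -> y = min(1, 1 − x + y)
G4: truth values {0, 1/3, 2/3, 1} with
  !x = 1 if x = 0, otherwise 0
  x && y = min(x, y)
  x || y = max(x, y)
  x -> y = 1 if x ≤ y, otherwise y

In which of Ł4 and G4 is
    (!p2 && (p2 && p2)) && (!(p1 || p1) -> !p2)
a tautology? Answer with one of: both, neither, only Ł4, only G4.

neither

In Ł4: at p1 = 0, p2 = 0 the value is 0 — not a tautology.
In G4: at p1 = 0, p2 = 0 the value is 0 — not a tautology.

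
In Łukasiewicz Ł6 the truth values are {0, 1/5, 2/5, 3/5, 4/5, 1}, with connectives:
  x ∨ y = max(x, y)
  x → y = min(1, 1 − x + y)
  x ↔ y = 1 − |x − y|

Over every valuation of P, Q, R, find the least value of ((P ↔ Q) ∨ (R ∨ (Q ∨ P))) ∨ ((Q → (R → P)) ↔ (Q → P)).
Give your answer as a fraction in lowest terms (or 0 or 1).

Take P = 0, Q = 2/5, R = 0:
P ↔ Q = 0 ↔ 2/5 = 3/5
Q ∨ P = 2/5 ∨ 0 = 2/5
R ∨ (Q ∨ P) = 0 ∨ 2/5 = 2/5
(P ↔ Q) ∨ (R ∨ (Q ∨ P)) = 3/5 ∨ 2/5 = 3/5
R → P = 0 → 0 = 1
Q → (R → P) = 2/5 → 1 = 1
Q → P = 2/5 → 0 = 3/5
(Q → (R → P)) ↔ (Q → P) = 1 ↔ 3/5 = 3/5
((P ↔ Q) ∨ (R ∨ (Q ∨ P))) ∨ ((Q → (R → P)) ↔ (Q → P)) = 3/5 ∨ 3/5 = 3/5
No assignment yields a value below 3/5, so this is the minimum.

3/5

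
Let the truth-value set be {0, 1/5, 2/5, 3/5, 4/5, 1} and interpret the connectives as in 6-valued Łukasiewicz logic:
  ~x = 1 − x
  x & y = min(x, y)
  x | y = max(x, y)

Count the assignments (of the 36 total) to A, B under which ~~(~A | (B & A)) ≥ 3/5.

27

value 1: 7 assignments (counts)
value 4/5: 9 assignments (counts)
value 3/5: 11 assignments (counts)
value 2/5: 5 assignments
value 1/5: 3 assignments
value 0: 1 assignment
So 27 of the 36 assignments meet the threshold.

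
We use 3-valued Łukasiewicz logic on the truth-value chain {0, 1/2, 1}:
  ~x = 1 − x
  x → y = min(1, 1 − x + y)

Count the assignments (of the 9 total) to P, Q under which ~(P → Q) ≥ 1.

1

P = 0, Q = 0 ↦ 0  <
P = 0, Q = 1/2 ↦ 0  <
P = 0, Q = 1 ↦ 0  <
P = 1/2, Q = 0 ↦ 1/2  <
P = 1/2, Q = 1/2 ↦ 0  <
P = 1/2, Q = 1 ↦ 0  <
P = 1, Q = 0 ↦ 1  ≥
P = 1, Q = 1/2 ↦ 1/2  <
P = 1, Q = 1 ↦ 0  <
So 1 of the 9 assignments meets the threshold.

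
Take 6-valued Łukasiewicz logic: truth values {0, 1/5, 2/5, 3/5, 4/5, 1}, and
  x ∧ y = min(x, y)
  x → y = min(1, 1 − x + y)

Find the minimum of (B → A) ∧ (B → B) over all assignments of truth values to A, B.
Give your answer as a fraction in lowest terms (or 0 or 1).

0

Take A = 0, B = 1:
B → A = 1 → 0 = 0
B → B = 1 → 1 = 1
(B → A) ∧ (B → B) = 0 ∧ 1 = 0
No assignment yields a value below 0, so this is the minimum.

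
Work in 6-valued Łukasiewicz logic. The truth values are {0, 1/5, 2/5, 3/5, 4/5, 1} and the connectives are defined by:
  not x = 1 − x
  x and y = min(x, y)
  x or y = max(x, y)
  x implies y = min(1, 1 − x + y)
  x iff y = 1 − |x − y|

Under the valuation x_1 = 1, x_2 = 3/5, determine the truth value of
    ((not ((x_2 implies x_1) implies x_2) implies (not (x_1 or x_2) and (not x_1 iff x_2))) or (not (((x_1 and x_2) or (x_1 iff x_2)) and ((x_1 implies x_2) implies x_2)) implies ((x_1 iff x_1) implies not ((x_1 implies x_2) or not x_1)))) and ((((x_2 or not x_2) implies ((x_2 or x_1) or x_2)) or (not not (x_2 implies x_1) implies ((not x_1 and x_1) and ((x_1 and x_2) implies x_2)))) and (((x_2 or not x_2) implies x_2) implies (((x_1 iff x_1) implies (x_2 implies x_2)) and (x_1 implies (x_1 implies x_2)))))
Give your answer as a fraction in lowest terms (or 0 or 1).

3/5

x_2 implies x_1 = 3/5 implies 1 = 1
(x_2 implies x_1) implies x_2 = 1 implies 3/5 = 3/5
not ((x_2 implies x_1) implies x_2) = not 3/5 = 2/5
x_1 or x_2 = 1 or 3/5 = 1
not (x_1 or x_2) = not 1 = 0
not x_1 = not 1 = 0
not x_1 iff x_2 = 0 iff 3/5 = 2/5
not (x_1 or x_2) and (not x_1 iff x_2) = 0 and 2/5 = 0
not ((x_2 implies x_1) implies x_2) implies (not (x_1 or x_2) and (not x_1 iff x_2)) = 2/5 implies 0 = 3/5
x_1 and x_2 = 1 and 3/5 = 3/5
x_1 iff x_2 = 1 iff 3/5 = 3/5
(x_1 and x_2) or (x_1 iff x_2) = 3/5 or 3/5 = 3/5
x_1 implies x_2 = 1 implies 3/5 = 3/5
(x_1 implies x_2) implies x_2 = 3/5 implies 3/5 = 1
((x_1 and x_2) or (x_1 iff x_2)) and ((x_1 implies x_2) implies x_2) = 3/5 and 1 = 3/5
not (((x_1 and x_2) or (x_1 iff x_2)) and ((x_1 implies x_2) implies x_2)) = not 3/5 = 2/5
x_1 iff x_1 = 1 iff 1 = 1
x_1 implies x_2 = 1 implies 3/5 = 3/5
not x_1 = not 1 = 0
(x_1 implies x_2) or not x_1 = 3/5 or 0 = 3/5
not ((x_1 implies x_2) or not x_1) = not 3/5 = 2/5
(x_1 iff x_1) implies not ((x_1 implies x_2) or not x_1) = 1 implies 2/5 = 2/5
not (((x_1 and x_2) or (x_1 iff x_2)) and ((x_1 implies x_2) implies x_2)) implies ((x_1 iff x_1) implies not ((x_1 implies x_2) or not x_1)) = 2/5 implies 2/5 = 1
(not ((x_2 implies x_1) implies x_2) implies (not (x_1 or x_2) and (not x_1 iff x_2))) or (not (((x_1 and x_2) or (x_1 iff x_2)) and ((x_1 implies x_2) implies x_2)) implies ((x_1 iff x_1) implies not ((x_1 implies x_2) or not x_1))) = 3/5 or 1 = 1
not x_2 = not 3/5 = 2/5
x_2 or not x_2 = 3/5 or 2/5 = 3/5
x_2 or x_1 = 3/5 or 1 = 1
(x_2 or x_1) or x_2 = 1 or 3/5 = 1
(x_2 or not x_2) implies ((x_2 or x_1) or x_2) = 3/5 implies 1 = 1
x_2 implies x_1 = 3/5 implies 1 = 1
not (x_2 implies x_1) = not 1 = 0
not not (x_2 implies x_1) = not 0 = 1
not x_1 = not 1 = 0
not x_1 and x_1 = 0 and 1 = 0
x_1 and x_2 = 1 and 3/5 = 3/5
(x_1 and x_2) implies x_2 = 3/5 implies 3/5 = 1
(not x_1 and x_1) and ((x_1 and x_2) implies x_2) = 0 and 1 = 0
not not (x_2 implies x_1) implies ((not x_1 and x_1) and ((x_1 and x_2) implies x_2)) = 1 implies 0 = 0
((x_2 or not x_2) implies ((x_2 or x_1) or x_2)) or (not not (x_2 implies x_1) implies ((not x_1 and x_1) and ((x_1 and x_2) implies x_2))) = 1 or 0 = 1
not x_2 = not 3/5 = 2/5
x_2 or not x_2 = 3/5 or 2/5 = 3/5
(x_2 or not x_2) implies x_2 = 3/5 implies 3/5 = 1
x_1 iff x_1 = 1 iff 1 = 1
x_2 implies x_2 = 3/5 implies 3/5 = 1
(x_1 iff x_1) implies (x_2 implies x_2) = 1 implies 1 = 1
x_1 implies x_2 = 1 implies 3/5 = 3/5
x_1 implies (x_1 implies x_2) = 1 implies 3/5 = 3/5
((x_1 iff x_1) implies (x_2 implies x_2)) and (x_1 implies (x_1 implies x_2)) = 1 and 3/5 = 3/5
((x_2 or not x_2) implies x_2) implies (((x_1 iff x_1) implies (x_2 implies x_2)) and (x_1 implies (x_1 implies x_2))) = 1 implies 3/5 = 3/5
(((x_2 or not x_2) implies ((x_2 or x_1) or x_2)) or (not not (x_2 implies x_1) implies ((not x_1 and x_1) and ((x_1 and x_2) implies x_2)))) and (((x_2 or not x_2) implies x_2) implies (((x_1 iff x_1) implies (x_2 implies x_2)) and (x_1 implies (x_1 implies x_2)))) = 1 and 3/5 = 3/5
((not ((x_2 implies x_1) implies x_2) implies (not (x_1 or x_2) and (not x_1 iff x_2))) or (not (((x_1 and x_2) or (x_1 iff x_2)) and ((x_1 implies x_2) implies x_2)) implies ((x_1 iff x_1) implies not ((x_1 implies x_2) or not x_1)))) and ((((x_2 or not x_2) implies ((x_2 or x_1) or x_2)) or (not not (x_2 implies x_1) implies ((not x_1 and x_1) and ((x_1 and x_2) implies x_2)))) and (((x_2 or not x_2) implies x_2) implies (((x_1 iff x_1) implies (x_2 implies x_2)) and (x_1 implies (x_1 implies x_2))))) = 1 and 3/5 = 3/5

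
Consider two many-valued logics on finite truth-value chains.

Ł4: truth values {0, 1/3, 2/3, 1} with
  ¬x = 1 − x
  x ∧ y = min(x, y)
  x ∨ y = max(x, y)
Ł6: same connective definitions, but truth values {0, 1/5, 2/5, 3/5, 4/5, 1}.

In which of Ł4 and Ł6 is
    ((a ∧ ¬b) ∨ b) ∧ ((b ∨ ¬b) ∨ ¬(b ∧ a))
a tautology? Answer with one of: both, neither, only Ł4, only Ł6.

In Ł4: at a = 0, b = 0 the value is 0 — not a tautology.
In Ł6: at a = 0, b = 0 the value is 0 — not a tautology.

neither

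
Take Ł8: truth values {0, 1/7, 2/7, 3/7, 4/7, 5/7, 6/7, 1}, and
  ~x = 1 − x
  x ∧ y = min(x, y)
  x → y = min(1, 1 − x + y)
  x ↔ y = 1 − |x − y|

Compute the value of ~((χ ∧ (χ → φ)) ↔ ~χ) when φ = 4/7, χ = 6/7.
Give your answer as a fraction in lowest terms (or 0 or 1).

χ → φ = 6/7 → 4/7 = 5/7
χ ∧ (χ → φ) = 6/7 ∧ 5/7 = 5/7
~χ = ~6/7 = 1/7
(χ ∧ (χ → φ)) ↔ ~χ = 5/7 ↔ 1/7 = 3/7
~((χ ∧ (χ → φ)) ↔ ~χ) = ~3/7 = 4/7

4/7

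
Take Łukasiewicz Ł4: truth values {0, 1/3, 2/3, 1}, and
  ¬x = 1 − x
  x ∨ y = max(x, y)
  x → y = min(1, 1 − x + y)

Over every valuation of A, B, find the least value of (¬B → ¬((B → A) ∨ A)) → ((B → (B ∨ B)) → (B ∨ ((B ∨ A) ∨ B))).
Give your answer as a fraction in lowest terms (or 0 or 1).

Take A = 0, B = 1/3:
¬B = ¬1/3 = 2/3
B → A = 1/3 → 0 = 2/3
(B → A) ∨ A = 2/3 ∨ 0 = 2/3
¬((B → A) ∨ A) = ¬2/3 = 1/3
¬B → ¬((B → A) ∨ A) = 2/3 → 1/3 = 2/3
B ∨ B = 1/3 ∨ 1/3 = 1/3
B → (B ∨ B) = 1/3 → 1/3 = 1
B ∨ A = 1/3 ∨ 0 = 1/3
(B ∨ A) ∨ B = 1/3 ∨ 1/3 = 1/3
B ∨ ((B ∨ A) ∨ B) = 1/3 ∨ 1/3 = 1/3
(B → (B ∨ B)) → (B ∨ ((B ∨ A) ∨ B)) = 1 → 1/3 = 1/3
(¬B → ¬((B → A) ∨ A)) → ((B → (B ∨ B)) → (B ∨ ((B ∨ A) ∨ B))) = 2/3 → 1/3 = 2/3
No assignment yields a value below 2/3, so this is the minimum.

2/3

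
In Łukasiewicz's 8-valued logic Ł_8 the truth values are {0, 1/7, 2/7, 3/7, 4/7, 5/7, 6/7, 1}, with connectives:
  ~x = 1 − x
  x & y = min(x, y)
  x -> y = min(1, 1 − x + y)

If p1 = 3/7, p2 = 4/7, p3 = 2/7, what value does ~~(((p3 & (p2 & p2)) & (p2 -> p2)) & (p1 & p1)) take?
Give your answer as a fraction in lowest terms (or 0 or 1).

2/7

p2 & p2 = 4/7 & 4/7 = 4/7
p3 & (p2 & p2) = 2/7 & 4/7 = 2/7
p2 -> p2 = 4/7 -> 4/7 = 1
(p3 & (p2 & p2)) & (p2 -> p2) = 2/7 & 1 = 2/7
p1 & p1 = 3/7 & 3/7 = 3/7
((p3 & (p2 & p2)) & (p2 -> p2)) & (p1 & p1) = 2/7 & 3/7 = 2/7
~(((p3 & (p2 & p2)) & (p2 -> p2)) & (p1 & p1)) = ~2/7 = 5/7
~~(((p3 & (p2 & p2)) & (p2 -> p2)) & (p1 & p1)) = ~5/7 = 2/7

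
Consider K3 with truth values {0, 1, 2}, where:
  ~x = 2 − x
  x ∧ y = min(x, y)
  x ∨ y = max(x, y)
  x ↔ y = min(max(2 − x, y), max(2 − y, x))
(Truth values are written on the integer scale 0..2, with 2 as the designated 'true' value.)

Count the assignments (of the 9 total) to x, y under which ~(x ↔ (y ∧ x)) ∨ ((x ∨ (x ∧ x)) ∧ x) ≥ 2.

x = 0, y = 0 ↦ 0  <
x = 0, y = 1 ↦ 0  <
x = 0, y = 2 ↦ 0  <
x = 1, y = 0 ↦ 1  <
x = 1, y = 1 ↦ 1  <
x = 1, y = 2 ↦ 1  <
x = 2, y = 0 ↦ 2  ≥
x = 2, y = 1 ↦ 2  ≥
x = 2, y = 2 ↦ 2  ≥
So 3 of the 9 assignments meet the threshold.

3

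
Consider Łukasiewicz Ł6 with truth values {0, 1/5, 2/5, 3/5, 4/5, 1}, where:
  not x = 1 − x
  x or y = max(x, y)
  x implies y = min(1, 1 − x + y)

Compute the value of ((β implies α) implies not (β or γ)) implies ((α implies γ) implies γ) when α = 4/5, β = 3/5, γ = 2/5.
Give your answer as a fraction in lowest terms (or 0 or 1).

1

β implies α = 3/5 implies 4/5 = 1
β or γ = 3/5 or 2/5 = 3/5
not (β or γ) = not 3/5 = 2/5
(β implies α) implies not (β or γ) = 1 implies 2/5 = 2/5
α implies γ = 4/5 implies 2/5 = 3/5
(α implies γ) implies γ = 3/5 implies 2/5 = 4/5
((β implies α) implies not (β or γ)) implies ((α implies γ) implies γ) = 2/5 implies 4/5 = 1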